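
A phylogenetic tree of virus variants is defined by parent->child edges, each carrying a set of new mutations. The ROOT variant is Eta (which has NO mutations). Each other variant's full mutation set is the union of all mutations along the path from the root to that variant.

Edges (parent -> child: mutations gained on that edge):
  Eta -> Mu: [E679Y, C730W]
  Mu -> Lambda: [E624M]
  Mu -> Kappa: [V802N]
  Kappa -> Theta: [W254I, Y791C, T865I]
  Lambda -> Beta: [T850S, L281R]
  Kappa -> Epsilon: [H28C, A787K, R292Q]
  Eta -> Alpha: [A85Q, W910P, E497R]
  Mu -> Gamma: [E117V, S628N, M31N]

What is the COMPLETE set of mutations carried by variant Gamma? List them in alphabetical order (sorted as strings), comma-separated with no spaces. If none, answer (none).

Answer: C730W,E117V,E679Y,M31N,S628N

Derivation:
At Eta: gained [] -> total []
At Mu: gained ['E679Y', 'C730W'] -> total ['C730W', 'E679Y']
At Gamma: gained ['E117V', 'S628N', 'M31N'] -> total ['C730W', 'E117V', 'E679Y', 'M31N', 'S628N']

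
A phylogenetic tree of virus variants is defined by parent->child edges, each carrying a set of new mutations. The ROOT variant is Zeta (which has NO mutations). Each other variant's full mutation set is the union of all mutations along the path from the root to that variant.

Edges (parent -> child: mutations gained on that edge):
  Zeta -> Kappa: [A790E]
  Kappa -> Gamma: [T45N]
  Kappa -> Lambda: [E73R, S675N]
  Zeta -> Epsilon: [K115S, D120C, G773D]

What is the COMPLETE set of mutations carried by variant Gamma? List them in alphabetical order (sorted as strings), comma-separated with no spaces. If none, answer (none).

At Zeta: gained [] -> total []
At Kappa: gained ['A790E'] -> total ['A790E']
At Gamma: gained ['T45N'] -> total ['A790E', 'T45N']

Answer: A790E,T45N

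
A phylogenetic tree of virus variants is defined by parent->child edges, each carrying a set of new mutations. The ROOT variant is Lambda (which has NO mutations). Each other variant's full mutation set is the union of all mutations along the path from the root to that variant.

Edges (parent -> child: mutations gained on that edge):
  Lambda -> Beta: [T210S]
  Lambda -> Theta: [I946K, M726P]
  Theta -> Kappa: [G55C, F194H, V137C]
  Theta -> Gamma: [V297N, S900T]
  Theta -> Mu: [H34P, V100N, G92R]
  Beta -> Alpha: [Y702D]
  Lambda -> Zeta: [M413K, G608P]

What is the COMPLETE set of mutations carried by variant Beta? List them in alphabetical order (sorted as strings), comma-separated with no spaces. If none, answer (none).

At Lambda: gained [] -> total []
At Beta: gained ['T210S'] -> total ['T210S']

Answer: T210S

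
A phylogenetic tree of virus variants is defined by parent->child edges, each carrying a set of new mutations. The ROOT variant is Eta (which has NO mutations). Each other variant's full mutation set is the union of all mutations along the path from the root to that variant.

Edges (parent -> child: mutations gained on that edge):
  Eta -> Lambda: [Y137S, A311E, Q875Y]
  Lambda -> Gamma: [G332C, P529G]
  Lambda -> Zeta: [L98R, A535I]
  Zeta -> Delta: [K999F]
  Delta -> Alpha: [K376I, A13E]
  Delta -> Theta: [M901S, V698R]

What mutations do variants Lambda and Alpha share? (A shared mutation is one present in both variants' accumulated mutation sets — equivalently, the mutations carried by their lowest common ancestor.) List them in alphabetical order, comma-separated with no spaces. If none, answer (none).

Accumulating mutations along path to Lambda:
  At Eta: gained [] -> total []
  At Lambda: gained ['Y137S', 'A311E', 'Q875Y'] -> total ['A311E', 'Q875Y', 'Y137S']
Mutations(Lambda) = ['A311E', 'Q875Y', 'Y137S']
Accumulating mutations along path to Alpha:
  At Eta: gained [] -> total []
  At Lambda: gained ['Y137S', 'A311E', 'Q875Y'] -> total ['A311E', 'Q875Y', 'Y137S']
  At Zeta: gained ['L98R', 'A535I'] -> total ['A311E', 'A535I', 'L98R', 'Q875Y', 'Y137S']
  At Delta: gained ['K999F'] -> total ['A311E', 'A535I', 'K999F', 'L98R', 'Q875Y', 'Y137S']
  At Alpha: gained ['K376I', 'A13E'] -> total ['A13E', 'A311E', 'A535I', 'K376I', 'K999F', 'L98R', 'Q875Y', 'Y137S']
Mutations(Alpha) = ['A13E', 'A311E', 'A535I', 'K376I', 'K999F', 'L98R', 'Q875Y', 'Y137S']
Intersection: ['A311E', 'Q875Y', 'Y137S'] ∩ ['A13E', 'A311E', 'A535I', 'K376I', 'K999F', 'L98R', 'Q875Y', 'Y137S'] = ['A311E', 'Q875Y', 'Y137S']

Answer: A311E,Q875Y,Y137S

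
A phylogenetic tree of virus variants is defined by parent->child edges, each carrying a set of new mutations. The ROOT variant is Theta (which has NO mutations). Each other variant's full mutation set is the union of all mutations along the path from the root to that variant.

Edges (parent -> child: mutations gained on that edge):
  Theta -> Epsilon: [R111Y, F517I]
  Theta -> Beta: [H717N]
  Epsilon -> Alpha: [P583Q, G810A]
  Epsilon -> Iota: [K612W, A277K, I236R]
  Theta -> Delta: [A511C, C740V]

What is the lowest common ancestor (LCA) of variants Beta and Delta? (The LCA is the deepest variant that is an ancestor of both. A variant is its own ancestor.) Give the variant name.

Path from root to Beta: Theta -> Beta
  ancestors of Beta: {Theta, Beta}
Path from root to Delta: Theta -> Delta
  ancestors of Delta: {Theta, Delta}
Common ancestors: {Theta}
Walk up from Delta: Delta (not in ancestors of Beta), Theta (in ancestors of Beta)
Deepest common ancestor (LCA) = Theta

Answer: Theta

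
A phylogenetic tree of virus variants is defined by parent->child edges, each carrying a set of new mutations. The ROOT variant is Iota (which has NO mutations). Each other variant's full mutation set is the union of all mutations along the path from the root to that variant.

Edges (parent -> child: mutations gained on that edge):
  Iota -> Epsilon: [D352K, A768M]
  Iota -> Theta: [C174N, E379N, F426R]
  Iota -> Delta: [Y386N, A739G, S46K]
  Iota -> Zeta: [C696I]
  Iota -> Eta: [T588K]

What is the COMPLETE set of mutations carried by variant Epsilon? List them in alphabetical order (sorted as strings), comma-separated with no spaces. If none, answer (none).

Answer: A768M,D352K

Derivation:
At Iota: gained [] -> total []
At Epsilon: gained ['D352K', 'A768M'] -> total ['A768M', 'D352K']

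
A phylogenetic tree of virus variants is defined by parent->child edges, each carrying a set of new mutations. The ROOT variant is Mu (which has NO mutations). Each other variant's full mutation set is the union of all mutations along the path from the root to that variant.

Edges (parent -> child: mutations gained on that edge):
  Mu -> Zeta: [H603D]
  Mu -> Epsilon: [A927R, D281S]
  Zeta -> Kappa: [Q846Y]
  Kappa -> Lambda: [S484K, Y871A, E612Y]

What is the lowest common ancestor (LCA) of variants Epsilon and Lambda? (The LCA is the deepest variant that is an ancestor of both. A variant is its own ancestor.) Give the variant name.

Path from root to Epsilon: Mu -> Epsilon
  ancestors of Epsilon: {Mu, Epsilon}
Path from root to Lambda: Mu -> Zeta -> Kappa -> Lambda
  ancestors of Lambda: {Mu, Zeta, Kappa, Lambda}
Common ancestors: {Mu}
Walk up from Lambda: Lambda (not in ancestors of Epsilon), Kappa (not in ancestors of Epsilon), Zeta (not in ancestors of Epsilon), Mu (in ancestors of Epsilon)
Deepest common ancestor (LCA) = Mu

Answer: Mu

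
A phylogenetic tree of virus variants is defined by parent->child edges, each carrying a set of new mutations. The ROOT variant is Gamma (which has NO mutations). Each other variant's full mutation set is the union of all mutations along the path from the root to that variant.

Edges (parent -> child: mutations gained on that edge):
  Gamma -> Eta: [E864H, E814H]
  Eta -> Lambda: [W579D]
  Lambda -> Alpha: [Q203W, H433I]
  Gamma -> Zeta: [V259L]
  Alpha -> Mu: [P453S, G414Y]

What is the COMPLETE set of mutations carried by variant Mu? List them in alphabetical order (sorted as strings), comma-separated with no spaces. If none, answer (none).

Answer: E814H,E864H,G414Y,H433I,P453S,Q203W,W579D

Derivation:
At Gamma: gained [] -> total []
At Eta: gained ['E864H', 'E814H'] -> total ['E814H', 'E864H']
At Lambda: gained ['W579D'] -> total ['E814H', 'E864H', 'W579D']
At Alpha: gained ['Q203W', 'H433I'] -> total ['E814H', 'E864H', 'H433I', 'Q203W', 'W579D']
At Mu: gained ['P453S', 'G414Y'] -> total ['E814H', 'E864H', 'G414Y', 'H433I', 'P453S', 'Q203W', 'W579D']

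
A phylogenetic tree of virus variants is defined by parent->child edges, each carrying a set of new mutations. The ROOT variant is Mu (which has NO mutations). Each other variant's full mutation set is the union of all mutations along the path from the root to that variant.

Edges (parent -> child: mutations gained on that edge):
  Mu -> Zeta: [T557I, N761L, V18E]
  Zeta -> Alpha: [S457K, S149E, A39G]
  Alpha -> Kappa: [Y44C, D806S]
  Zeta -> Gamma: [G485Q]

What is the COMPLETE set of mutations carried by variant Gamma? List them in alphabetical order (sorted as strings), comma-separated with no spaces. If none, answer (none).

Answer: G485Q,N761L,T557I,V18E

Derivation:
At Mu: gained [] -> total []
At Zeta: gained ['T557I', 'N761L', 'V18E'] -> total ['N761L', 'T557I', 'V18E']
At Gamma: gained ['G485Q'] -> total ['G485Q', 'N761L', 'T557I', 'V18E']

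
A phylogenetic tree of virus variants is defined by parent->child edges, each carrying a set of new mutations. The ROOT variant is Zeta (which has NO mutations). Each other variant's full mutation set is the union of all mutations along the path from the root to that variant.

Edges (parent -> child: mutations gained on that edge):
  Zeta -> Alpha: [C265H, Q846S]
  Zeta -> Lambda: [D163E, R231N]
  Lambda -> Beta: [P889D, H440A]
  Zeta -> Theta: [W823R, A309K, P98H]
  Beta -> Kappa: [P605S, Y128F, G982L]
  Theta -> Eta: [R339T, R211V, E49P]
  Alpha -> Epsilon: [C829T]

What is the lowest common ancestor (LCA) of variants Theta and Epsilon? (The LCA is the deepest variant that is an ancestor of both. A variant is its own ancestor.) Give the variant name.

Path from root to Theta: Zeta -> Theta
  ancestors of Theta: {Zeta, Theta}
Path from root to Epsilon: Zeta -> Alpha -> Epsilon
  ancestors of Epsilon: {Zeta, Alpha, Epsilon}
Common ancestors: {Zeta}
Walk up from Epsilon: Epsilon (not in ancestors of Theta), Alpha (not in ancestors of Theta), Zeta (in ancestors of Theta)
Deepest common ancestor (LCA) = Zeta

Answer: Zeta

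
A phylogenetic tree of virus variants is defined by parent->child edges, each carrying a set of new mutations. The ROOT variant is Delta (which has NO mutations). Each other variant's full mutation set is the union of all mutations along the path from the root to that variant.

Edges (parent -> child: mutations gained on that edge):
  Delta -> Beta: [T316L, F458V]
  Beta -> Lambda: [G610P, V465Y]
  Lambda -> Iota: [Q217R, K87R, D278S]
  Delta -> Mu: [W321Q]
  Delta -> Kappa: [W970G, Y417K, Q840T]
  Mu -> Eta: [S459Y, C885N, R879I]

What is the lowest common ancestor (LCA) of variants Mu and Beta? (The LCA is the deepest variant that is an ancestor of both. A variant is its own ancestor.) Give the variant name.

Answer: Delta

Derivation:
Path from root to Mu: Delta -> Mu
  ancestors of Mu: {Delta, Mu}
Path from root to Beta: Delta -> Beta
  ancestors of Beta: {Delta, Beta}
Common ancestors: {Delta}
Walk up from Beta: Beta (not in ancestors of Mu), Delta (in ancestors of Mu)
Deepest common ancestor (LCA) = Delta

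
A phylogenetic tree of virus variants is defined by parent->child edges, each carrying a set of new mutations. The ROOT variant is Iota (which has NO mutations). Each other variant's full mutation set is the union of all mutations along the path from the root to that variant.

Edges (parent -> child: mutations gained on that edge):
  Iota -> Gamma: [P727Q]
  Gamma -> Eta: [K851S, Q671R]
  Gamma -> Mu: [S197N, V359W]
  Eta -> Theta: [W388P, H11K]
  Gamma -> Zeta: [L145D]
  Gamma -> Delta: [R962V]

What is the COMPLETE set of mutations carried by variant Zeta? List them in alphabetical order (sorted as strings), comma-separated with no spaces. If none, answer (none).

Answer: L145D,P727Q

Derivation:
At Iota: gained [] -> total []
At Gamma: gained ['P727Q'] -> total ['P727Q']
At Zeta: gained ['L145D'] -> total ['L145D', 'P727Q']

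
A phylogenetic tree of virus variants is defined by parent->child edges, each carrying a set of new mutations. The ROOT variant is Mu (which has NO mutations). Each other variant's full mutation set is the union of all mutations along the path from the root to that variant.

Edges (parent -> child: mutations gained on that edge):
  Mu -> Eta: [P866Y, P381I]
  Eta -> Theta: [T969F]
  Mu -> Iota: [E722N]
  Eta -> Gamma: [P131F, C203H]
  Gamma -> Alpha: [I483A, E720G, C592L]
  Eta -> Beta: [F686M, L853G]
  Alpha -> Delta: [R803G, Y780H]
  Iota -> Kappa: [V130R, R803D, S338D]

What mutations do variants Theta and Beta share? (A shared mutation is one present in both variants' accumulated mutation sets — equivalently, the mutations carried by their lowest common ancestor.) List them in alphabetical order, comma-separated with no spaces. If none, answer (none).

Accumulating mutations along path to Theta:
  At Mu: gained [] -> total []
  At Eta: gained ['P866Y', 'P381I'] -> total ['P381I', 'P866Y']
  At Theta: gained ['T969F'] -> total ['P381I', 'P866Y', 'T969F']
Mutations(Theta) = ['P381I', 'P866Y', 'T969F']
Accumulating mutations along path to Beta:
  At Mu: gained [] -> total []
  At Eta: gained ['P866Y', 'P381I'] -> total ['P381I', 'P866Y']
  At Beta: gained ['F686M', 'L853G'] -> total ['F686M', 'L853G', 'P381I', 'P866Y']
Mutations(Beta) = ['F686M', 'L853G', 'P381I', 'P866Y']
Intersection: ['P381I', 'P866Y', 'T969F'] ∩ ['F686M', 'L853G', 'P381I', 'P866Y'] = ['P381I', 'P866Y']

Answer: P381I,P866Y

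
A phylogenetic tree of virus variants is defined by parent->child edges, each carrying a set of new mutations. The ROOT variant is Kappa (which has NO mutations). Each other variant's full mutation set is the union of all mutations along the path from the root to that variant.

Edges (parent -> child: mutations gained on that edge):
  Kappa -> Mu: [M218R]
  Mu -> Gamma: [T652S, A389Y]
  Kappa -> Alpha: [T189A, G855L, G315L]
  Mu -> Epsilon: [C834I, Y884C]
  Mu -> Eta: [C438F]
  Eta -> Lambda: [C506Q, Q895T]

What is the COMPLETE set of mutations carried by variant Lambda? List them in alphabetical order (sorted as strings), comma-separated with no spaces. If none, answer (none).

Answer: C438F,C506Q,M218R,Q895T

Derivation:
At Kappa: gained [] -> total []
At Mu: gained ['M218R'] -> total ['M218R']
At Eta: gained ['C438F'] -> total ['C438F', 'M218R']
At Lambda: gained ['C506Q', 'Q895T'] -> total ['C438F', 'C506Q', 'M218R', 'Q895T']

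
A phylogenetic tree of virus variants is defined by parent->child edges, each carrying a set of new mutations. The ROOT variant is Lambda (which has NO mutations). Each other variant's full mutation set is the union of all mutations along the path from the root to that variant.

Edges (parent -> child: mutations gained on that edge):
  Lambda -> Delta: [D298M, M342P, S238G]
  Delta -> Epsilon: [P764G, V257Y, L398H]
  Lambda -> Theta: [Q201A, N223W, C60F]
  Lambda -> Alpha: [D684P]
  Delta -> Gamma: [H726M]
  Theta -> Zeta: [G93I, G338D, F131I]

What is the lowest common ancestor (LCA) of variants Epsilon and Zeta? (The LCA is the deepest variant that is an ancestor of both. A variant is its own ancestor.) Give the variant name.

Path from root to Epsilon: Lambda -> Delta -> Epsilon
  ancestors of Epsilon: {Lambda, Delta, Epsilon}
Path from root to Zeta: Lambda -> Theta -> Zeta
  ancestors of Zeta: {Lambda, Theta, Zeta}
Common ancestors: {Lambda}
Walk up from Zeta: Zeta (not in ancestors of Epsilon), Theta (not in ancestors of Epsilon), Lambda (in ancestors of Epsilon)
Deepest common ancestor (LCA) = Lambda

Answer: Lambda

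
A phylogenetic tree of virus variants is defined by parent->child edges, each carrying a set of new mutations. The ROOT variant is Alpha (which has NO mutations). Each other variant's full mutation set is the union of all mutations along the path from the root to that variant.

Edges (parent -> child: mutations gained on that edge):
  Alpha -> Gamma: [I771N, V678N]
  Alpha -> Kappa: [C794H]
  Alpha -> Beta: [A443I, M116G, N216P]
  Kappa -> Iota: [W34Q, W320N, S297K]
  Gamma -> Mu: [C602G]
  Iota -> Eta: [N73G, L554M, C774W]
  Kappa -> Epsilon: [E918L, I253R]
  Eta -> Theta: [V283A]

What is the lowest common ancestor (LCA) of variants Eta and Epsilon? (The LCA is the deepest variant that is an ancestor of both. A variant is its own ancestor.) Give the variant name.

Answer: Kappa

Derivation:
Path from root to Eta: Alpha -> Kappa -> Iota -> Eta
  ancestors of Eta: {Alpha, Kappa, Iota, Eta}
Path from root to Epsilon: Alpha -> Kappa -> Epsilon
  ancestors of Epsilon: {Alpha, Kappa, Epsilon}
Common ancestors: {Alpha, Kappa}
Walk up from Epsilon: Epsilon (not in ancestors of Eta), Kappa (in ancestors of Eta), Alpha (in ancestors of Eta)
Deepest common ancestor (LCA) = Kappa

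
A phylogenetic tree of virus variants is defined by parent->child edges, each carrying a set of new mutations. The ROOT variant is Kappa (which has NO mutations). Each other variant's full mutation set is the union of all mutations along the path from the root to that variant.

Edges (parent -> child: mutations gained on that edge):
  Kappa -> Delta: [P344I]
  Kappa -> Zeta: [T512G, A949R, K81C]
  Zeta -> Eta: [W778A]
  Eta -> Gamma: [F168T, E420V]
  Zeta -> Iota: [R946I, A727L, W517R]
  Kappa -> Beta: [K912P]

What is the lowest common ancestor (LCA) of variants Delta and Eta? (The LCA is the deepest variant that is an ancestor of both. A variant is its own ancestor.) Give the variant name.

Path from root to Delta: Kappa -> Delta
  ancestors of Delta: {Kappa, Delta}
Path from root to Eta: Kappa -> Zeta -> Eta
  ancestors of Eta: {Kappa, Zeta, Eta}
Common ancestors: {Kappa}
Walk up from Eta: Eta (not in ancestors of Delta), Zeta (not in ancestors of Delta), Kappa (in ancestors of Delta)
Deepest common ancestor (LCA) = Kappa

Answer: Kappa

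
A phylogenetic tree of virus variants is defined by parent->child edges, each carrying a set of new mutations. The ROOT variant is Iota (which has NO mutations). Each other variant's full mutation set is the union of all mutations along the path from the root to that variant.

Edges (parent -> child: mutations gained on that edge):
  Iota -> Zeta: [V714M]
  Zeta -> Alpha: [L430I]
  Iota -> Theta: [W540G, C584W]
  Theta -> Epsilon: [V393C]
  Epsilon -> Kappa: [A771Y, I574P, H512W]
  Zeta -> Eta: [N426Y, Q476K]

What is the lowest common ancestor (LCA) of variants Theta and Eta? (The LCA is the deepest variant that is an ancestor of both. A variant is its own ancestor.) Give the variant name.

Path from root to Theta: Iota -> Theta
  ancestors of Theta: {Iota, Theta}
Path from root to Eta: Iota -> Zeta -> Eta
  ancestors of Eta: {Iota, Zeta, Eta}
Common ancestors: {Iota}
Walk up from Eta: Eta (not in ancestors of Theta), Zeta (not in ancestors of Theta), Iota (in ancestors of Theta)
Deepest common ancestor (LCA) = Iota

Answer: Iota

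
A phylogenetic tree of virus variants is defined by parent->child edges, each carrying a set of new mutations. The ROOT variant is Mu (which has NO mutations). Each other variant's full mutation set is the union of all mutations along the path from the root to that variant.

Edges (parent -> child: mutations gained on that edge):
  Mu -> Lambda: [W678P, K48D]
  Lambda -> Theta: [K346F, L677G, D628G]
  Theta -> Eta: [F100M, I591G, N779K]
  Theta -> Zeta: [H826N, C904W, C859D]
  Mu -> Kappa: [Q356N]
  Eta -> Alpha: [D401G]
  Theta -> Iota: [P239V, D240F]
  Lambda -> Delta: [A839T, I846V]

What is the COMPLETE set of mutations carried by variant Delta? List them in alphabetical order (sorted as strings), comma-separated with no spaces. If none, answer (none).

Answer: A839T,I846V,K48D,W678P

Derivation:
At Mu: gained [] -> total []
At Lambda: gained ['W678P', 'K48D'] -> total ['K48D', 'W678P']
At Delta: gained ['A839T', 'I846V'] -> total ['A839T', 'I846V', 'K48D', 'W678P']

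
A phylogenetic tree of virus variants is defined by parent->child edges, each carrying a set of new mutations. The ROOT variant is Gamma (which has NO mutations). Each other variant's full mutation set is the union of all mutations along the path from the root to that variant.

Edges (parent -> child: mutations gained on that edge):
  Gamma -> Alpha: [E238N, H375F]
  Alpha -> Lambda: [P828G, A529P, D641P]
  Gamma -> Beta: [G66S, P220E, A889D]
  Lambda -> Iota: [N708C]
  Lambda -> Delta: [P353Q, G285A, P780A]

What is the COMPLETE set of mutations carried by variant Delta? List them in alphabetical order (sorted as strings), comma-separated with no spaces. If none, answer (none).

At Gamma: gained [] -> total []
At Alpha: gained ['E238N', 'H375F'] -> total ['E238N', 'H375F']
At Lambda: gained ['P828G', 'A529P', 'D641P'] -> total ['A529P', 'D641P', 'E238N', 'H375F', 'P828G']
At Delta: gained ['P353Q', 'G285A', 'P780A'] -> total ['A529P', 'D641P', 'E238N', 'G285A', 'H375F', 'P353Q', 'P780A', 'P828G']

Answer: A529P,D641P,E238N,G285A,H375F,P353Q,P780A,P828G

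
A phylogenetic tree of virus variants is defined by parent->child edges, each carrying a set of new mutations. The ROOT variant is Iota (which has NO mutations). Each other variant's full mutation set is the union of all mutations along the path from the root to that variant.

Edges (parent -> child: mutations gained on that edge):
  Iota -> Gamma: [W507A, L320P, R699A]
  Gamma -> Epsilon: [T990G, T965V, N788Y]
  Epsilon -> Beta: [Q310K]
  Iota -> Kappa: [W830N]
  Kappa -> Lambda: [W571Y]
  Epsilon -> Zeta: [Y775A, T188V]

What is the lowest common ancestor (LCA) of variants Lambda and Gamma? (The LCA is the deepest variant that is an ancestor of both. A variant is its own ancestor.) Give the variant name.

Answer: Iota

Derivation:
Path from root to Lambda: Iota -> Kappa -> Lambda
  ancestors of Lambda: {Iota, Kappa, Lambda}
Path from root to Gamma: Iota -> Gamma
  ancestors of Gamma: {Iota, Gamma}
Common ancestors: {Iota}
Walk up from Gamma: Gamma (not in ancestors of Lambda), Iota (in ancestors of Lambda)
Deepest common ancestor (LCA) = Iota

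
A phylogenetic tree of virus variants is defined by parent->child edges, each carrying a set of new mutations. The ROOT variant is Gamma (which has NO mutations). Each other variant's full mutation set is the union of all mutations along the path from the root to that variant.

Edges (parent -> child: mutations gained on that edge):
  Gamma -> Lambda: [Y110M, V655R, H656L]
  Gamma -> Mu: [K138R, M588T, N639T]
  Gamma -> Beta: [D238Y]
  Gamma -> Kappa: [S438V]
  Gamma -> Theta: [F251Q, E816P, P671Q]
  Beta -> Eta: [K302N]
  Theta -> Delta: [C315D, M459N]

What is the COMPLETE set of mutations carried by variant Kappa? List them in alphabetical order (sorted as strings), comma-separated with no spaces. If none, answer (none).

At Gamma: gained [] -> total []
At Kappa: gained ['S438V'] -> total ['S438V']

Answer: S438V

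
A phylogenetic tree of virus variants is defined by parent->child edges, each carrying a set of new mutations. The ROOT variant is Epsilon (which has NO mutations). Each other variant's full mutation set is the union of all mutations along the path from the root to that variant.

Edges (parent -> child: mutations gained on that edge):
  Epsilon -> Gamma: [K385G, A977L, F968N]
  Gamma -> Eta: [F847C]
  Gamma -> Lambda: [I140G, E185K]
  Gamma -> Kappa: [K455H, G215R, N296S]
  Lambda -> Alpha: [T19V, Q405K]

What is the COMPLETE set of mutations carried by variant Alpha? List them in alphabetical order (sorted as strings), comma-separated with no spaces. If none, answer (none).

At Epsilon: gained [] -> total []
At Gamma: gained ['K385G', 'A977L', 'F968N'] -> total ['A977L', 'F968N', 'K385G']
At Lambda: gained ['I140G', 'E185K'] -> total ['A977L', 'E185K', 'F968N', 'I140G', 'K385G']
At Alpha: gained ['T19V', 'Q405K'] -> total ['A977L', 'E185K', 'F968N', 'I140G', 'K385G', 'Q405K', 'T19V']

Answer: A977L,E185K,F968N,I140G,K385G,Q405K,T19V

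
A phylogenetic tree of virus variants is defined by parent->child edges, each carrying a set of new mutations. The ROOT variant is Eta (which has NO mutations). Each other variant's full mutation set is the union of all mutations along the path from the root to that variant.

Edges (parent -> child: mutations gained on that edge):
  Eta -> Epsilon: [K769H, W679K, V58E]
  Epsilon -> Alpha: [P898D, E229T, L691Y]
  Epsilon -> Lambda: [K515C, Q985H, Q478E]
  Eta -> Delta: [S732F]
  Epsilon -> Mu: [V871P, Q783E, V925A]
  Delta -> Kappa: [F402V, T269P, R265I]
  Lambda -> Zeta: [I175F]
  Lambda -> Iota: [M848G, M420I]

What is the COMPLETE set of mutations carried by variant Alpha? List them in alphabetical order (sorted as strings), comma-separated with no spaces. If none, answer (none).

Answer: E229T,K769H,L691Y,P898D,V58E,W679K

Derivation:
At Eta: gained [] -> total []
At Epsilon: gained ['K769H', 'W679K', 'V58E'] -> total ['K769H', 'V58E', 'W679K']
At Alpha: gained ['P898D', 'E229T', 'L691Y'] -> total ['E229T', 'K769H', 'L691Y', 'P898D', 'V58E', 'W679K']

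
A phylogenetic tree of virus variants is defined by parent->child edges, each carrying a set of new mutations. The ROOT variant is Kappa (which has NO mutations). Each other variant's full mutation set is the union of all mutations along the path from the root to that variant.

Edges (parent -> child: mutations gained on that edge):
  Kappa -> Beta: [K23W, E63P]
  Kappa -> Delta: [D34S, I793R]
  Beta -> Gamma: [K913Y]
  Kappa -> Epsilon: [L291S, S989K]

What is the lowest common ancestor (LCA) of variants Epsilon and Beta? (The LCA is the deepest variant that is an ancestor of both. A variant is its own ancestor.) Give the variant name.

Answer: Kappa

Derivation:
Path from root to Epsilon: Kappa -> Epsilon
  ancestors of Epsilon: {Kappa, Epsilon}
Path from root to Beta: Kappa -> Beta
  ancestors of Beta: {Kappa, Beta}
Common ancestors: {Kappa}
Walk up from Beta: Beta (not in ancestors of Epsilon), Kappa (in ancestors of Epsilon)
Deepest common ancestor (LCA) = Kappa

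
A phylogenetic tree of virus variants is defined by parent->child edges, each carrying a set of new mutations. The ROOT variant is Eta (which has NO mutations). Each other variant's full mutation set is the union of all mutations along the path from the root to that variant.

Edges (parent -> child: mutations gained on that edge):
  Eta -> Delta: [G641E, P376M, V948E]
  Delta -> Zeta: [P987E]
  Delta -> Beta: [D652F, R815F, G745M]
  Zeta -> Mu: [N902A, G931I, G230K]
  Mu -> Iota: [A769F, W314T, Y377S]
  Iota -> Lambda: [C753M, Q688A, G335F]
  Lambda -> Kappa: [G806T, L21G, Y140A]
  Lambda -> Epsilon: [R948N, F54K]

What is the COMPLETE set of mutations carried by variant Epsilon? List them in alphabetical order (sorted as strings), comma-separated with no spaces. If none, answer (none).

At Eta: gained [] -> total []
At Delta: gained ['G641E', 'P376M', 'V948E'] -> total ['G641E', 'P376M', 'V948E']
At Zeta: gained ['P987E'] -> total ['G641E', 'P376M', 'P987E', 'V948E']
At Mu: gained ['N902A', 'G931I', 'G230K'] -> total ['G230K', 'G641E', 'G931I', 'N902A', 'P376M', 'P987E', 'V948E']
At Iota: gained ['A769F', 'W314T', 'Y377S'] -> total ['A769F', 'G230K', 'G641E', 'G931I', 'N902A', 'P376M', 'P987E', 'V948E', 'W314T', 'Y377S']
At Lambda: gained ['C753M', 'Q688A', 'G335F'] -> total ['A769F', 'C753M', 'G230K', 'G335F', 'G641E', 'G931I', 'N902A', 'P376M', 'P987E', 'Q688A', 'V948E', 'W314T', 'Y377S']
At Epsilon: gained ['R948N', 'F54K'] -> total ['A769F', 'C753M', 'F54K', 'G230K', 'G335F', 'G641E', 'G931I', 'N902A', 'P376M', 'P987E', 'Q688A', 'R948N', 'V948E', 'W314T', 'Y377S']

Answer: A769F,C753M,F54K,G230K,G335F,G641E,G931I,N902A,P376M,P987E,Q688A,R948N,V948E,W314T,Y377S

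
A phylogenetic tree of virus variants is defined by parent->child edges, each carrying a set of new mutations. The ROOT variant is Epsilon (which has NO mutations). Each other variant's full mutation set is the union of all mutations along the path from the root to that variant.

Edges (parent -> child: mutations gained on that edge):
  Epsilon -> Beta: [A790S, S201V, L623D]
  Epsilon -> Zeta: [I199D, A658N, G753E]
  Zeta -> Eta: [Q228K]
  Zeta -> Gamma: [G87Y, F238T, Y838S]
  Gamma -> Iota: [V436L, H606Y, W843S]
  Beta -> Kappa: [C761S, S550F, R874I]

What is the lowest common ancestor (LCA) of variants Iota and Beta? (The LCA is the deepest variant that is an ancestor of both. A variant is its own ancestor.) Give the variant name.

Path from root to Iota: Epsilon -> Zeta -> Gamma -> Iota
  ancestors of Iota: {Epsilon, Zeta, Gamma, Iota}
Path from root to Beta: Epsilon -> Beta
  ancestors of Beta: {Epsilon, Beta}
Common ancestors: {Epsilon}
Walk up from Beta: Beta (not in ancestors of Iota), Epsilon (in ancestors of Iota)
Deepest common ancestor (LCA) = Epsilon

Answer: Epsilon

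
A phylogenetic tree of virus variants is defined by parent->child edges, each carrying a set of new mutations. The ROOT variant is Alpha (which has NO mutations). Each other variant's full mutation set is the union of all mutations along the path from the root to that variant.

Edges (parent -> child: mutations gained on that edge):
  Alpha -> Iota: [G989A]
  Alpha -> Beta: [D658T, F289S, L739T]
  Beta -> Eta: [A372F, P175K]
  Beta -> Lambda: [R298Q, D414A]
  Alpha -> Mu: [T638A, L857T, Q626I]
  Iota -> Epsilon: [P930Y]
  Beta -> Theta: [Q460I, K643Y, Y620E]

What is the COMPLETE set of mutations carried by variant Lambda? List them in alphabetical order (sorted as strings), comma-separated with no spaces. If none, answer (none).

Answer: D414A,D658T,F289S,L739T,R298Q

Derivation:
At Alpha: gained [] -> total []
At Beta: gained ['D658T', 'F289S', 'L739T'] -> total ['D658T', 'F289S', 'L739T']
At Lambda: gained ['R298Q', 'D414A'] -> total ['D414A', 'D658T', 'F289S', 'L739T', 'R298Q']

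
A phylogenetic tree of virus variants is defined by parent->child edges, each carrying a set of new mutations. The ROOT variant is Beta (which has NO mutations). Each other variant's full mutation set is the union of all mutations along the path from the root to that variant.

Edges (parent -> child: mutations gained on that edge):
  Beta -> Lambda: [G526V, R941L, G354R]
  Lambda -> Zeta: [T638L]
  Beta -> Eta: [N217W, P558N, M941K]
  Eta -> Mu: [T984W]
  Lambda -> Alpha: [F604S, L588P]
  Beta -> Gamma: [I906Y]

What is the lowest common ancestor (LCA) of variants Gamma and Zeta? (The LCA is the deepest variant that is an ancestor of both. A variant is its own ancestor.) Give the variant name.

Answer: Beta

Derivation:
Path from root to Gamma: Beta -> Gamma
  ancestors of Gamma: {Beta, Gamma}
Path from root to Zeta: Beta -> Lambda -> Zeta
  ancestors of Zeta: {Beta, Lambda, Zeta}
Common ancestors: {Beta}
Walk up from Zeta: Zeta (not in ancestors of Gamma), Lambda (not in ancestors of Gamma), Beta (in ancestors of Gamma)
Deepest common ancestor (LCA) = Beta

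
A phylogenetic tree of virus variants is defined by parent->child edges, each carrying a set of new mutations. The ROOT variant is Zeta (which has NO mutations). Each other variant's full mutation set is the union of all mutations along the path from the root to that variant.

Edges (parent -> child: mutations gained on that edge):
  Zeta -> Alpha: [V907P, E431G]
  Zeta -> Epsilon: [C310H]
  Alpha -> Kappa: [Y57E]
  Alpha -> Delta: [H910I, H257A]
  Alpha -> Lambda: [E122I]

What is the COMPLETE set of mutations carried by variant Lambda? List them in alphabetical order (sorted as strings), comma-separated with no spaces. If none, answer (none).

Answer: E122I,E431G,V907P

Derivation:
At Zeta: gained [] -> total []
At Alpha: gained ['V907P', 'E431G'] -> total ['E431G', 'V907P']
At Lambda: gained ['E122I'] -> total ['E122I', 'E431G', 'V907P']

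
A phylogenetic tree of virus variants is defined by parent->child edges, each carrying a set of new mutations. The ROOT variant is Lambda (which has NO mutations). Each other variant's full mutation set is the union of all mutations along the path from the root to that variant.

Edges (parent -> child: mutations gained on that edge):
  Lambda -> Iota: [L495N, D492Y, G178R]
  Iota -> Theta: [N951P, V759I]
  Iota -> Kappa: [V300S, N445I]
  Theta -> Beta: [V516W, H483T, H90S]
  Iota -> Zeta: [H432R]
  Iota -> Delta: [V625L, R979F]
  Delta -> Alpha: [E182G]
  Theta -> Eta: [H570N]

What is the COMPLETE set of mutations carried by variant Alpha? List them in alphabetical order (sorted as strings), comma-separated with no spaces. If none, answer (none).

At Lambda: gained [] -> total []
At Iota: gained ['L495N', 'D492Y', 'G178R'] -> total ['D492Y', 'G178R', 'L495N']
At Delta: gained ['V625L', 'R979F'] -> total ['D492Y', 'G178R', 'L495N', 'R979F', 'V625L']
At Alpha: gained ['E182G'] -> total ['D492Y', 'E182G', 'G178R', 'L495N', 'R979F', 'V625L']

Answer: D492Y,E182G,G178R,L495N,R979F,V625L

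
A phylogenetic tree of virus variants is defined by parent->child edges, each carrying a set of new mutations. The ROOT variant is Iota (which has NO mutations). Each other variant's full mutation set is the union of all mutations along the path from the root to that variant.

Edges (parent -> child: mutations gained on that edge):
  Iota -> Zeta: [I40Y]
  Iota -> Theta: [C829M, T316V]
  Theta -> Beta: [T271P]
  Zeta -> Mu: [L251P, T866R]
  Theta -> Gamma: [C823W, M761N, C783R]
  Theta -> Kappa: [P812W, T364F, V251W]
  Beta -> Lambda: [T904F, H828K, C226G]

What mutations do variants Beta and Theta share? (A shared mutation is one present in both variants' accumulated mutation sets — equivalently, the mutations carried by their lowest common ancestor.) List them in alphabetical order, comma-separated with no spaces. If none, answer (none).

Accumulating mutations along path to Beta:
  At Iota: gained [] -> total []
  At Theta: gained ['C829M', 'T316V'] -> total ['C829M', 'T316V']
  At Beta: gained ['T271P'] -> total ['C829M', 'T271P', 'T316V']
Mutations(Beta) = ['C829M', 'T271P', 'T316V']
Accumulating mutations along path to Theta:
  At Iota: gained [] -> total []
  At Theta: gained ['C829M', 'T316V'] -> total ['C829M', 'T316V']
Mutations(Theta) = ['C829M', 'T316V']
Intersection: ['C829M', 'T271P', 'T316V'] ∩ ['C829M', 'T316V'] = ['C829M', 'T316V']

Answer: C829M,T316V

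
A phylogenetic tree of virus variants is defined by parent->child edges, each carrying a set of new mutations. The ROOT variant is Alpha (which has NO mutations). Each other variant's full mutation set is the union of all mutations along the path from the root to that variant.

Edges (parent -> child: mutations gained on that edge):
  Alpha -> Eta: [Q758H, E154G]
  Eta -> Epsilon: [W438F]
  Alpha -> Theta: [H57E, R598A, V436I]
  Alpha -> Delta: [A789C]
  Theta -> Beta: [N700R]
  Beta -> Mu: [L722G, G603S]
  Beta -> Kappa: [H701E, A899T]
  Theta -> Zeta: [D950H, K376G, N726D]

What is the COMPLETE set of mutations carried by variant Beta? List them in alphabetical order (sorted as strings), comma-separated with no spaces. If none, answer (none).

At Alpha: gained [] -> total []
At Theta: gained ['H57E', 'R598A', 'V436I'] -> total ['H57E', 'R598A', 'V436I']
At Beta: gained ['N700R'] -> total ['H57E', 'N700R', 'R598A', 'V436I']

Answer: H57E,N700R,R598A,V436I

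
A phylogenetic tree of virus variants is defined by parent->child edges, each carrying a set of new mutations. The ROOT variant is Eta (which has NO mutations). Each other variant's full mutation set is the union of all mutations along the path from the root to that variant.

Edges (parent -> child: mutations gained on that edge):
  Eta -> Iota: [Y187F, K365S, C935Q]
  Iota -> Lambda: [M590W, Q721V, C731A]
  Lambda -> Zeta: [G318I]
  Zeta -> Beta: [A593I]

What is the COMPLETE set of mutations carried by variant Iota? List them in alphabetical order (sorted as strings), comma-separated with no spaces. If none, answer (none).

At Eta: gained [] -> total []
At Iota: gained ['Y187F', 'K365S', 'C935Q'] -> total ['C935Q', 'K365S', 'Y187F']

Answer: C935Q,K365S,Y187F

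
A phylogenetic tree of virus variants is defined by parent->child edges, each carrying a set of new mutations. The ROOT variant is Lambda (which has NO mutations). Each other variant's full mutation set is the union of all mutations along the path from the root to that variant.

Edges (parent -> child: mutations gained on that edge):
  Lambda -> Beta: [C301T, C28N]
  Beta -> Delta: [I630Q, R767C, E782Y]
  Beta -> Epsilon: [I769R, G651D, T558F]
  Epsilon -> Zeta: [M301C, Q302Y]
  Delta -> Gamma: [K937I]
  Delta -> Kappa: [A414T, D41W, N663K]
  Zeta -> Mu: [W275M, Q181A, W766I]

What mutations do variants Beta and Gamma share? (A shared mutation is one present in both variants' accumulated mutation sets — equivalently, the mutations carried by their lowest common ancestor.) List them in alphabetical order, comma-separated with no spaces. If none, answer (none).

Answer: C28N,C301T

Derivation:
Accumulating mutations along path to Beta:
  At Lambda: gained [] -> total []
  At Beta: gained ['C301T', 'C28N'] -> total ['C28N', 'C301T']
Mutations(Beta) = ['C28N', 'C301T']
Accumulating mutations along path to Gamma:
  At Lambda: gained [] -> total []
  At Beta: gained ['C301T', 'C28N'] -> total ['C28N', 'C301T']
  At Delta: gained ['I630Q', 'R767C', 'E782Y'] -> total ['C28N', 'C301T', 'E782Y', 'I630Q', 'R767C']
  At Gamma: gained ['K937I'] -> total ['C28N', 'C301T', 'E782Y', 'I630Q', 'K937I', 'R767C']
Mutations(Gamma) = ['C28N', 'C301T', 'E782Y', 'I630Q', 'K937I', 'R767C']
Intersection: ['C28N', 'C301T'] ∩ ['C28N', 'C301T', 'E782Y', 'I630Q', 'K937I', 'R767C'] = ['C28N', 'C301T']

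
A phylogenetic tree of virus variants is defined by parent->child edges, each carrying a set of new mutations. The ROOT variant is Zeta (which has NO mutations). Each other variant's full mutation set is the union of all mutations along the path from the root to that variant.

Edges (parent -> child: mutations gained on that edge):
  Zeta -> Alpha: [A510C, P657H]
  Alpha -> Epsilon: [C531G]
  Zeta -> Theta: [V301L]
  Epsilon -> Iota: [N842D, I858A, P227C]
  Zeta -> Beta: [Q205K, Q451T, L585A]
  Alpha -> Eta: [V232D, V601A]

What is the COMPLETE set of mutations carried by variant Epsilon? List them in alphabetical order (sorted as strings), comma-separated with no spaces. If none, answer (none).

At Zeta: gained [] -> total []
At Alpha: gained ['A510C', 'P657H'] -> total ['A510C', 'P657H']
At Epsilon: gained ['C531G'] -> total ['A510C', 'C531G', 'P657H']

Answer: A510C,C531G,P657H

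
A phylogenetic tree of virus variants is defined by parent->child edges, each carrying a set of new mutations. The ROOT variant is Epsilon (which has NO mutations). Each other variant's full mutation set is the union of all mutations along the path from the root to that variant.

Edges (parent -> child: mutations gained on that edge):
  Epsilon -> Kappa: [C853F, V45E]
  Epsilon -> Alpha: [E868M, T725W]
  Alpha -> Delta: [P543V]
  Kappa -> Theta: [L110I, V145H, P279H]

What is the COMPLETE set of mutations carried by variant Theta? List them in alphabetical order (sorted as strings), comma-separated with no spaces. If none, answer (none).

Answer: C853F,L110I,P279H,V145H,V45E

Derivation:
At Epsilon: gained [] -> total []
At Kappa: gained ['C853F', 'V45E'] -> total ['C853F', 'V45E']
At Theta: gained ['L110I', 'V145H', 'P279H'] -> total ['C853F', 'L110I', 'P279H', 'V145H', 'V45E']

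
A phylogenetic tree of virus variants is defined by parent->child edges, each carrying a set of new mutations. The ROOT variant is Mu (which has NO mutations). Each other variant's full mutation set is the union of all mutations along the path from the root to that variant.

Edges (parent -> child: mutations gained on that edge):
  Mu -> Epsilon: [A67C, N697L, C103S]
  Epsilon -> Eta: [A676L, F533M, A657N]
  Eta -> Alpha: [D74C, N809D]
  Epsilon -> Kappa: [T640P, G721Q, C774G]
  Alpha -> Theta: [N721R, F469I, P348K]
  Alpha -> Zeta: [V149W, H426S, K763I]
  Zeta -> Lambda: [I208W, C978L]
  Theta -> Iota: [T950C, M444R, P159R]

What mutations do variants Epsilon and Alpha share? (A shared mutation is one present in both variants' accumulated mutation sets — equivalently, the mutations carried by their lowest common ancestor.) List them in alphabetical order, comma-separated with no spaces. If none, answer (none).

Accumulating mutations along path to Epsilon:
  At Mu: gained [] -> total []
  At Epsilon: gained ['A67C', 'N697L', 'C103S'] -> total ['A67C', 'C103S', 'N697L']
Mutations(Epsilon) = ['A67C', 'C103S', 'N697L']
Accumulating mutations along path to Alpha:
  At Mu: gained [] -> total []
  At Epsilon: gained ['A67C', 'N697L', 'C103S'] -> total ['A67C', 'C103S', 'N697L']
  At Eta: gained ['A676L', 'F533M', 'A657N'] -> total ['A657N', 'A676L', 'A67C', 'C103S', 'F533M', 'N697L']
  At Alpha: gained ['D74C', 'N809D'] -> total ['A657N', 'A676L', 'A67C', 'C103S', 'D74C', 'F533M', 'N697L', 'N809D']
Mutations(Alpha) = ['A657N', 'A676L', 'A67C', 'C103S', 'D74C', 'F533M', 'N697L', 'N809D']
Intersection: ['A67C', 'C103S', 'N697L'] ∩ ['A657N', 'A676L', 'A67C', 'C103S', 'D74C', 'F533M', 'N697L', 'N809D'] = ['A67C', 'C103S', 'N697L']

Answer: A67C,C103S,N697L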